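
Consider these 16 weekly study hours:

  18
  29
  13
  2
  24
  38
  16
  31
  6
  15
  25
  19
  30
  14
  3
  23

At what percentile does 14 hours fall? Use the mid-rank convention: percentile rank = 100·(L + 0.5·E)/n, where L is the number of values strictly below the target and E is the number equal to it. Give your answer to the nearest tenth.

28.1

Sorted: 2, 3, 6, 13, 14, 15, 16, 18, 19, 23, 24, 25, 29, 30, 31, 38.
Count below 14: L = 4; count equal: E = 1; n = 16.
Percentile rank = 100·(4 + 0.5·1)/16 = 100·4.5/16 = 28.12.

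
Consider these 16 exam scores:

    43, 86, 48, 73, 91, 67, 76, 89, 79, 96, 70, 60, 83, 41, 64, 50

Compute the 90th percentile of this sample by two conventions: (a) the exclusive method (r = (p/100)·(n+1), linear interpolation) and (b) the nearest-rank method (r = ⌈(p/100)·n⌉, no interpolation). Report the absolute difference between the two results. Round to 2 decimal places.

1.50

Sorted: 41, 43, 48, 50, 60, 64, 67, 70, 73, 76, 79, 83, 86, 89, 91, 96.
n = 16.
(a) r = 15.3; between ranks 15 (91) and 16 (96): 92.5.
(b) the nearest-rank method: rank 15 → 91.
|92.5 − 91| = 1.5.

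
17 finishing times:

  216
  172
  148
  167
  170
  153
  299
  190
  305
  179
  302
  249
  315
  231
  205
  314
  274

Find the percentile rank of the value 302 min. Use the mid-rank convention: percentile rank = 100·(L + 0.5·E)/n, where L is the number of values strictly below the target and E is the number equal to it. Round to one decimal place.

79.4

Sorted: 148, 153, 167, 170, 172, 179, 190, 205, 216, 231, 249, 274, 299, 302, 305, 314, 315.
Count below 302: L = 13; count equal: E = 1; n = 17.
Percentile rank = 100·(13 + 0.5·1)/17 = 100·13.5/17 = 79.41.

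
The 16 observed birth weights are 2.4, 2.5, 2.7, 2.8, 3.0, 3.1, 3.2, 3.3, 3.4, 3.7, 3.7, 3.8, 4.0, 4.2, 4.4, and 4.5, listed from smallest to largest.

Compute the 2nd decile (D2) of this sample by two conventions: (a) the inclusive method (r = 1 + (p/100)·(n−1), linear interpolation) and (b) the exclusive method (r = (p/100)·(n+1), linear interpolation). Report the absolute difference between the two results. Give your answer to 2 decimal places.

0.06

n = 16.
(a) r = 4 → value at rank 4 = 2.8.
(b) r = 3.4; between ranks 3 (2.7) and 4 (2.8): 2.74.
|2.8 − 2.74| = 0.06.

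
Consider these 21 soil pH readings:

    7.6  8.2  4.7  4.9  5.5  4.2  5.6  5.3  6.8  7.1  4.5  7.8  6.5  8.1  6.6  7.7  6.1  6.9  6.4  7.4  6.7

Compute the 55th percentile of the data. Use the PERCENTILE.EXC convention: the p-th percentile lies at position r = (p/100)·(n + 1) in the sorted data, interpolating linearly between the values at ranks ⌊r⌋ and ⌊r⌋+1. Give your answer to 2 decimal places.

Sorted: 4.2, 4.5, 4.7, 4.9, 5.3, 5.5, 5.6, 6.1, 6.4, 6.5, 6.6, 6.7, 6.8, 6.9, 7.1, 7.4, 7.6, 7.7, 7.8, 8.1, 8.2.
n = 21.
r = (55/100)·(21 + 1) = 12.1.
Rank 12 is 6.7 and rank 13 is 6.8.
Interpolate: 6.7 + 0.1·(6.8 − 6.7) = 6.7 + 0.1·0.1 = 6.71.

6.71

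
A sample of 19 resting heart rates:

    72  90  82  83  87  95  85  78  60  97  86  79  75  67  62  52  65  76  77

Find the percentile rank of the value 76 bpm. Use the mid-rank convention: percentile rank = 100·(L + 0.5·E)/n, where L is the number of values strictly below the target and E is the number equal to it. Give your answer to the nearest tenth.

39.5

Sorted: 52, 60, 62, 65, 67, 72, 75, 76, 77, 78, 79, 82, 83, 85, 86, 87, 90, 95, 97.
Count below 76: L = 7; count equal: E = 1; n = 19.
Percentile rank = 100·(7 + 0.5·1)/19 = 100·7.5/19 = 39.47.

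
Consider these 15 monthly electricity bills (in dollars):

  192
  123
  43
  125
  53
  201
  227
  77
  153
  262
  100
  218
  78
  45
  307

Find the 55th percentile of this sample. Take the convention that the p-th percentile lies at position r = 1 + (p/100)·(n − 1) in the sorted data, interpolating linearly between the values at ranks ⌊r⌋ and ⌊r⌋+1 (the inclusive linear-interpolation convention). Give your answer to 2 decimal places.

Sorted: 43, 45, 53, 77, 78, 100, 123, 125, 153, 192, 201, 218, 227, 262, 307.
n = 15.
r = 1 + (55/100)·(15 − 1) = 1 + 7.7 = 8.7.
Rank 8 is 125 and rank 9 is 153.
Interpolate: 125 + 0.7·(153 − 125) = 125 + 0.7·28 = 144.6.

144.60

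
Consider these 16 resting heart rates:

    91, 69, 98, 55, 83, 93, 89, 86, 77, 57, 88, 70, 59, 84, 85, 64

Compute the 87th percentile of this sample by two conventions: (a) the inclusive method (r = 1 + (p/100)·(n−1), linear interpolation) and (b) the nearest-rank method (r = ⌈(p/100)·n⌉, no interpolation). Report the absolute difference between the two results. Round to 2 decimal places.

0.10

Sorted: 55, 57, 59, 64, 69, 70, 77, 83, 84, 85, 86, 88, 89, 91, 93, 98.
n = 16.
(a) r = 14.05; between ranks 14 (91) and 15 (93): 91.1.
(b) the nearest-rank method: rank 14 → 91.
|91.1 − 91| = 0.1.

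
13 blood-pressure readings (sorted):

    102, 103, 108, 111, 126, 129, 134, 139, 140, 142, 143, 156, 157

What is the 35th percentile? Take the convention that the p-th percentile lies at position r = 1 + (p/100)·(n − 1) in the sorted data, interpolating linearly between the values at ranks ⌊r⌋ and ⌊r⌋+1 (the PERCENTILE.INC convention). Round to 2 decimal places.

126.60

n = 13.
r = 1 + (35/100)·(13 − 1) = 1 + 4.2 = 5.2.
Rank 5 is 126 and rank 6 is 129.
Interpolate: 126 + 0.2·(129 − 126) = 126 + 0.2·3 = 126.6.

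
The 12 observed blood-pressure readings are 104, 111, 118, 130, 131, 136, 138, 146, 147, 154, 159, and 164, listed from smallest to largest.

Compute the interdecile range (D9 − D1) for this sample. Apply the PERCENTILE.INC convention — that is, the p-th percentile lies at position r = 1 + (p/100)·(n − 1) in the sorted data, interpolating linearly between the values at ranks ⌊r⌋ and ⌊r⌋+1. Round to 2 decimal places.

n = 12.
P10: r = 2.1; ranks 2–3 are 111, 118; interpolating gives 111.7.
P90: r = 10.9; ranks 10–11 are 154, 159; interpolating gives 158.5.
Difference: 158.5 − 111.7 = 46.8.

46.80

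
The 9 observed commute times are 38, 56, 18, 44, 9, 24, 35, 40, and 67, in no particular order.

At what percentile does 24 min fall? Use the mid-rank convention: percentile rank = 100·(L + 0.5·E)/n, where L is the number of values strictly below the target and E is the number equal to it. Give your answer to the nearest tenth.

Sorted: 9, 18, 24, 35, 38, 40, 44, 56, 67.
Count below 24: L = 2; count equal: E = 1; n = 9.
Percentile rank = 100·(2 + 0.5·1)/9 = 100·2.5/9 = 27.78.

27.8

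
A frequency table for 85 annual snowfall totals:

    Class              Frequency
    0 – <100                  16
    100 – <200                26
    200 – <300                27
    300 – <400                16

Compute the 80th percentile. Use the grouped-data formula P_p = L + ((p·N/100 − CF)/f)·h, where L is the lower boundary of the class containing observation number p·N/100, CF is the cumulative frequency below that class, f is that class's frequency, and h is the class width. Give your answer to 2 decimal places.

296.30

N = 85; target position k = 80/100 · 85 = 68.
Cumulative frequencies: 16, 42, 69, 85.
Observation 68 falls in the class 200 – <300.
L = 200, CF = 42, f = 27, h = 100.
P80 = 200 + ((68 − 42)/27)·100 = 200 + 96.2963 = 296.296.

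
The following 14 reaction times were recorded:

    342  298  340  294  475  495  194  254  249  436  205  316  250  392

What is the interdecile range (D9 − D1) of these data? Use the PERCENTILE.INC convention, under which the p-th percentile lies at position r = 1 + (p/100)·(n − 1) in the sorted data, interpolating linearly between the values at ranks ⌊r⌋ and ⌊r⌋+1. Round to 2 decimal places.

245.10

Sorted: 194, 205, 249, 250, 254, 294, 298, 316, 340, 342, 392, 436, 475, 495.
n = 14.
P10: r = 2.3; ranks 2–3 are 205, 249; interpolating gives 218.2.
P90: r = 12.7; ranks 12–13 are 436, 475; interpolating gives 463.3.
Difference: 463.3 − 218.2 = 245.1.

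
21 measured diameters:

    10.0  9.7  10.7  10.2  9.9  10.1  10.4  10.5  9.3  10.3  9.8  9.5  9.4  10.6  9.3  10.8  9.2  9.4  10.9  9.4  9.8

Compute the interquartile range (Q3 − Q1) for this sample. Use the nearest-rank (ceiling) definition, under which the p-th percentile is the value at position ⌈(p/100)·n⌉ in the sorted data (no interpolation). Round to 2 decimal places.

Sorted: 9.2, 9.3, 9.3, 9.4, 9.4, 9.4, 9.5, 9.7, 9.8, 9.8, 9.9, 10.0, 10.1, 10.2, 10.3, 10.4, 10.5, 10.6, 10.7, 10.8, 10.9.
n = 21.
P25: rank ⌈25/100·21⌉ = 6 → 9.4.
P75: rank ⌈75/100·21⌉ = 16 → 10.4.
Difference: 10.4 − 9.4 = 1.

1.00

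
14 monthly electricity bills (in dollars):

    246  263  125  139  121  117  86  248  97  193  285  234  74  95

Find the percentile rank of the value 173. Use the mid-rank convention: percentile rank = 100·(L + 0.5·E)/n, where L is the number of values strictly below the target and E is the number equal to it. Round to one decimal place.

Sorted: 74, 86, 95, 97, 117, 121, 125, 139, 193, 234, 246, 248, 263, 285.
Count below 173: L = 8; count equal: E = 0; n = 14.
Percentile rank = 100·(8 + 0.5·0)/14 = 100·8/14 = 57.14.

57.1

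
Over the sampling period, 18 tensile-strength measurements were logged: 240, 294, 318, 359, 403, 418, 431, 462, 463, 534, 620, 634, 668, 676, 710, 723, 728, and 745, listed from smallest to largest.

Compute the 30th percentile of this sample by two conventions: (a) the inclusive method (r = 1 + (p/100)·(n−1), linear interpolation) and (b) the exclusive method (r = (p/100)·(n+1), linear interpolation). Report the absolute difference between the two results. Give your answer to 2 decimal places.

5.80

n = 18.
(a) r = 6.1; between ranks 6 (418) and 7 (431): 419.3.
(b) r = 5.7; between ranks 5 (403) and 6 (418): 413.5.
|419.3 − 413.5| = 5.8.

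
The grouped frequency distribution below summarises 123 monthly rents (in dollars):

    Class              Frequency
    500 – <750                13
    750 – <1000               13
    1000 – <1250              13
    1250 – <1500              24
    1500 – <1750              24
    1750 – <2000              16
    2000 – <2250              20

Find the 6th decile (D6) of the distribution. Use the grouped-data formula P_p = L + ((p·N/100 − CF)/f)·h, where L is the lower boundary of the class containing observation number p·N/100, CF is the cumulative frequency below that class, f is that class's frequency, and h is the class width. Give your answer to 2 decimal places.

1612.50

N = 123; target position k = 60/100 · 123 = 73.8.
Cumulative frequencies: 13, 26, 39, 63, 87, 103, 123.
Observation 73.8 falls in the class 1500 – <1750.
L = 1500, CF = 63, f = 24, h = 250.
P60 = 1500 + ((73.8 − 63)/24)·250 = 1500 + 112.5 = 1612.5.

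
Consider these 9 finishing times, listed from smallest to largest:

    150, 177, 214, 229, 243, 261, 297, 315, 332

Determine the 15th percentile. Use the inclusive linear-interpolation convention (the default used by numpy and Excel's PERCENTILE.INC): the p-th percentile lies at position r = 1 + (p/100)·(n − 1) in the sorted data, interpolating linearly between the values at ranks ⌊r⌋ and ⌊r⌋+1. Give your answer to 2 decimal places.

n = 9.
r = 1 + (15/100)·(9 − 1) = 1 + 1.2 = 2.2.
Rank 2 is 177 and rank 3 is 214.
Interpolate: 177 + 0.2·(214 − 177) = 177 + 0.2·37 = 184.4.

184.40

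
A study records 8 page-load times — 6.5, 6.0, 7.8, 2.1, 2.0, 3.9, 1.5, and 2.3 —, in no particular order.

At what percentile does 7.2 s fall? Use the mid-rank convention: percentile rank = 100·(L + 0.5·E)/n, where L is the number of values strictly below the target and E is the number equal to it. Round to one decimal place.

87.5

Sorted: 1.5, 2.0, 2.1, 2.3, 3.9, 6.0, 6.5, 7.8.
Count below 7.2: L = 7; count equal: E = 0; n = 8.
Percentile rank = 100·(7 + 0.5·0)/8 = 100·7/8 = 87.5.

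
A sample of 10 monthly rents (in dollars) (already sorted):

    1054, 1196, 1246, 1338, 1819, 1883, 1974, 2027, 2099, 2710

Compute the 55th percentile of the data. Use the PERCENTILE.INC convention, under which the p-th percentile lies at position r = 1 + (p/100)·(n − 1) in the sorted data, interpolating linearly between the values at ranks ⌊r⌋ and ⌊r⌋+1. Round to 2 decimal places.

1879.80

n = 10.
r = 1 + (55/100)·(10 − 1) = 1 + 4.95 = 5.95.
Rank 5 is 1819 and rank 6 is 1883.
Interpolate: 1819 + 0.95·(1883 − 1819) = 1819 + 0.95·64 = 1879.8.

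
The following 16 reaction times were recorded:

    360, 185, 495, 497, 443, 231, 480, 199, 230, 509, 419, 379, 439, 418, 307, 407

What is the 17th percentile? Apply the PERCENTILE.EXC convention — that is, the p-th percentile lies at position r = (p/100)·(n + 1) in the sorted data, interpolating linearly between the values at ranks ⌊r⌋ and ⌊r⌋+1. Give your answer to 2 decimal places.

226.59

Sorted: 185, 199, 230, 231, 307, 360, 379, 407, 418, 419, 439, 443, 480, 495, 497, 509.
n = 16.
r = (17/100)·(16 + 1) = 2.89.
Rank 2 is 199 and rank 3 is 230.
Interpolate: 199 + 0.89·(230 − 199) = 199 + 0.89·31 = 226.59.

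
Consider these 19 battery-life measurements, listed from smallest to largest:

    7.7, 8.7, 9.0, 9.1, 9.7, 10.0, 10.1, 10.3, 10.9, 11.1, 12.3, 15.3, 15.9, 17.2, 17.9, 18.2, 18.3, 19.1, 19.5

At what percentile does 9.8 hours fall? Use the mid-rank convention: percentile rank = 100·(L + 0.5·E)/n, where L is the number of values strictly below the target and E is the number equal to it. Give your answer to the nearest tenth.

26.3

Count below 9.8: L = 5; count equal: E = 0; n = 19.
Percentile rank = 100·(5 + 0.5·0)/19 = 100·5/19 = 26.32.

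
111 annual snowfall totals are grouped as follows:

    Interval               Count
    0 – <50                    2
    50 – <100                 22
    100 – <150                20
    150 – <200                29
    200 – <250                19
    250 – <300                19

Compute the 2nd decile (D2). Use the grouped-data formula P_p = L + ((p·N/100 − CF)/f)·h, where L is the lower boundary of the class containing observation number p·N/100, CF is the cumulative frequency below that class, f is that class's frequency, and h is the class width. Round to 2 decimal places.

95.91

N = 111; target position k = 20/100 · 111 = 22.2.
Cumulative frequencies: 2, 24, 44, 73, 92, 111.
Observation 22.2 falls in the class 50 – <100.
L = 50, CF = 2, f = 22, h = 50.
P20 = 50 + ((22.2 − 2)/22)·50 = 50 + 45.9091 = 95.9091.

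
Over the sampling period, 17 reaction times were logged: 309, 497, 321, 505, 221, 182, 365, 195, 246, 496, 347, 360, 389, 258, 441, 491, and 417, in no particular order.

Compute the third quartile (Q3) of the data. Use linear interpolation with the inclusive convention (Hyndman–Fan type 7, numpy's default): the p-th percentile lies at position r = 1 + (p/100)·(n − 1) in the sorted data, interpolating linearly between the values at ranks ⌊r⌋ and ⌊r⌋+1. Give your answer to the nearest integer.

Sorted: 182, 195, 221, 246, 258, 309, 321, 347, 360, 365, 389, 417, 441, 491, 496, 497, 505.
n = 17.
r = 1 + (75/100)·(17 − 1) = 1 + 12 = 13.
r is an integer, so P75 is the value at rank 13: 441.

441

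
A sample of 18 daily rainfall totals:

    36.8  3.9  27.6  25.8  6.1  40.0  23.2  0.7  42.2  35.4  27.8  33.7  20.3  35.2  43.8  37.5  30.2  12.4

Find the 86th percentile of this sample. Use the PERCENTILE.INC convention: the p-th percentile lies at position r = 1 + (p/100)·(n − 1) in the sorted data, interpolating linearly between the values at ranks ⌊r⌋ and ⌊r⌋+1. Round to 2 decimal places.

39.05

Sorted: 0.7, 3.9, 6.1, 12.4, 20.3, 23.2, 25.8, 27.6, 27.8, 30.2, 33.7, 35.2, 35.4, 36.8, 37.5, 40.0, 42.2, 43.8.
n = 18.
r = 1 + (86/100)·(18 − 1) = 1 + 14.62 = 15.62.
Rank 15 is 37.5 and rank 16 is 40.0.
Interpolate: 37.5 + 0.62·(40.0 − 37.5) = 37.5 + 0.62·2.5 = 39.05.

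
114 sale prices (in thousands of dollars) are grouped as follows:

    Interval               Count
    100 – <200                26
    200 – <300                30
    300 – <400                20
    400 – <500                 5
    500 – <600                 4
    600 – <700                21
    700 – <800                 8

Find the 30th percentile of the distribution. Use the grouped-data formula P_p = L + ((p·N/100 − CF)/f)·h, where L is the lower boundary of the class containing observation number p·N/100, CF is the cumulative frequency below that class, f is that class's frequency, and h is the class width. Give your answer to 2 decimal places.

227.33

N = 114; target position k = 30/100 · 114 = 34.2.
Cumulative frequencies: 26, 56, 76, 81, 85, 106, 114.
Observation 34.2 falls in the class 200 – <300.
L = 200, CF = 26, f = 30, h = 100.
P30 = 200 + ((34.2 − 26)/30)·100 = 200 + 27.3333 = 227.333.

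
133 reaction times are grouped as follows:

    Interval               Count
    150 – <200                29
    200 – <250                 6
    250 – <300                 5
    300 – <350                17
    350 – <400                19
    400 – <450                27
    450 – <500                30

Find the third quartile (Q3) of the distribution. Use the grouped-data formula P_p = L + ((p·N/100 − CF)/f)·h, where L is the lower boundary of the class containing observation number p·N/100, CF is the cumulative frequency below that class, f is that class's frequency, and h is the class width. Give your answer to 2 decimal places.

443.98

N = 133; target position k = 75/100 · 133 = 99.75.
Cumulative frequencies: 29, 35, 40, 57, 76, 103, 133.
Observation 99.75 falls in the class 400 – <450.
L = 400, CF = 76, f = 27, h = 50.
P75 = 400 + ((99.75 − 76)/27)·50 = 400 + 43.9815 = 443.981.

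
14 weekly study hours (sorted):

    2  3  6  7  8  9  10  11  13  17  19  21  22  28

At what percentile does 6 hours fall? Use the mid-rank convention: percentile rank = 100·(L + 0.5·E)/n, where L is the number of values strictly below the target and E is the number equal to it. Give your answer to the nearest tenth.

Count below 6: L = 2; count equal: E = 1; n = 14.
Percentile rank = 100·(2 + 0.5·1)/14 = 100·2.5/14 = 17.86.

17.9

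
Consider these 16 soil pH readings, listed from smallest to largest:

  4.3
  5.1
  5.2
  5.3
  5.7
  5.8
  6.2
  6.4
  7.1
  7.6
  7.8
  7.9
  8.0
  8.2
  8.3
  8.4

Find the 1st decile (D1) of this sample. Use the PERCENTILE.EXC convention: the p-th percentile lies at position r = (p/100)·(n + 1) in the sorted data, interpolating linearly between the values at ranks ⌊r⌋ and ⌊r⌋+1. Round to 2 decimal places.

4.86

n = 16.
r = (10/100)·(16 + 1) = 1.7.
Rank 1 is 4.3 and rank 2 is 5.1.
Interpolate: 4.3 + 0.7·(5.1 − 4.3) = 4.3 + 0.7·0.8 = 4.86.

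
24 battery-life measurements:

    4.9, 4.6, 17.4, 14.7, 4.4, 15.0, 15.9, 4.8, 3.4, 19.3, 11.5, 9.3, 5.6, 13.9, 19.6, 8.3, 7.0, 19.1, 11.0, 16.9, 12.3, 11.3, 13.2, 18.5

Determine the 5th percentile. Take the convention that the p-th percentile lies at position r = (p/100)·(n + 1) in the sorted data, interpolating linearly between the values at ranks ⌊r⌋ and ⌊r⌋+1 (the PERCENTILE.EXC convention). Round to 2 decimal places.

3.65

Sorted: 3.4, 4.4, 4.6, 4.8, 4.9, 5.6, 7.0, 8.3, 9.3, 11.0, 11.3, 11.5, 12.3, 13.2, 13.9, 14.7, 15.0, 15.9, 16.9, 17.4, 18.5, 19.1, 19.3, 19.6.
n = 24.
r = (5/100)·(24 + 1) = 1.25.
Rank 1 is 3.4 and rank 2 is 4.4.
Interpolate: 3.4 + 0.25·(4.4 − 3.4) = 3.4 + 0.25·1 = 3.65.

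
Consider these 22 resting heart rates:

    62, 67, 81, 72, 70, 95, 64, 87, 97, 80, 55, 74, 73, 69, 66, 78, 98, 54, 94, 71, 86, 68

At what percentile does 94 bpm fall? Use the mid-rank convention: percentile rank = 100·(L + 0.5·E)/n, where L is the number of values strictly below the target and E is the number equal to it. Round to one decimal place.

84.1

Sorted: 54, 55, 62, 64, 66, 67, 68, 69, 70, 71, 72, 73, 74, 78, 80, 81, 86, 87, 94, 95, 97, 98.
Count below 94: L = 18; count equal: E = 1; n = 22.
Percentile rank = 100·(18 + 0.5·1)/22 = 100·18.5/22 = 84.09.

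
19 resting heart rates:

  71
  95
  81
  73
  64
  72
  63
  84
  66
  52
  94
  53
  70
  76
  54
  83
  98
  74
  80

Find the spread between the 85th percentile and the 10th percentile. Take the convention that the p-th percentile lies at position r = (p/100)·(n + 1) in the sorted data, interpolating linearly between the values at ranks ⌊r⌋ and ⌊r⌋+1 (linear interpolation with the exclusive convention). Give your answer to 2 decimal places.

41.00

Sorted: 52, 53, 54, 63, 64, 66, 70, 71, 72, 73, 74, 76, 80, 81, 83, 84, 94, 95, 98.
n = 19.
P10: r = 2 (integer) → 53.
P85: r = 17 (integer) → 94.
Difference: 94 − 53 = 41.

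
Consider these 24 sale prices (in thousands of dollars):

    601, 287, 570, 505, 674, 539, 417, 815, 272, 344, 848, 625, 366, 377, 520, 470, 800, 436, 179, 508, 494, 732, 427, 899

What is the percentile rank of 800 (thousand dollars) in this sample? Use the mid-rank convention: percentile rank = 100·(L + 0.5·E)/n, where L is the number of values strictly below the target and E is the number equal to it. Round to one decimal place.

Sorted: 179, 272, 287, 344, 366, 377, 417, 427, 436, 470, 494, 505, 508, 520, 539, 570, 601, 625, 674, 732, 800, 815, 848, 899.
Count below 800: L = 20; count equal: E = 1; n = 24.
Percentile rank = 100·(20 + 0.5·1)/24 = 100·20.5/24 = 85.42.

85.4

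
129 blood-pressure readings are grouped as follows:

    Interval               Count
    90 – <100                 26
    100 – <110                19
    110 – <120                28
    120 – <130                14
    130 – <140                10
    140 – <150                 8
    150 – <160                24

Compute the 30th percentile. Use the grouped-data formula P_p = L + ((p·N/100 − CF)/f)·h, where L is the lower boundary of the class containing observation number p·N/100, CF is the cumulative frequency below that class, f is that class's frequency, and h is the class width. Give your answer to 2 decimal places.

N = 129; target position k = 30/100 · 129 = 38.7.
Cumulative frequencies: 26, 45, 73, 87, 97, 105, 129.
Observation 38.7 falls in the class 100 – <110.
L = 100, CF = 26, f = 19, h = 10.
P30 = 100 + ((38.7 − 26)/19)·10 = 100 + 6.68421 = 106.684.

106.68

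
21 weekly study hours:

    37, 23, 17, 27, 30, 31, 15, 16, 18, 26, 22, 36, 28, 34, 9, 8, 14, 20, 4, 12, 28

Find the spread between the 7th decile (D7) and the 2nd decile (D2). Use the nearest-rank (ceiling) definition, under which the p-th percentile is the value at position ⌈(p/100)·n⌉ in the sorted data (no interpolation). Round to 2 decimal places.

Sorted: 4, 8, 9, 12, 14, 15, 16, 17, 18, 20, 22, 23, 26, 27, 28, 28, 30, 31, 34, 36, 37.
n = 21.
P20: rank ⌈20/100·21⌉ = 5 → 14.
P70: rank ⌈70/100·21⌉ = 15 → 28.
Difference: 28 − 14 = 14.

14.00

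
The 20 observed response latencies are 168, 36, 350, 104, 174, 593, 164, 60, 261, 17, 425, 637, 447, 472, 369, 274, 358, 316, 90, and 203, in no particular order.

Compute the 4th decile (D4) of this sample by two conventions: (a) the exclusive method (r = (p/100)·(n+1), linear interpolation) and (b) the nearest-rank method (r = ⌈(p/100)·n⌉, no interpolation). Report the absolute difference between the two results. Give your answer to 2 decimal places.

Sorted: 17, 36, 60, 90, 104, 164, 168, 174, 203, 261, 274, 316, 350, 358, 369, 425, 447, 472, 593, 637.
n = 20.
(a) r = 8.4; between ranks 8 (174) and 9 (203): 185.6.
(b) the nearest-rank method: rank 8 → 174.
|185.6 − 174| = 11.6.

11.60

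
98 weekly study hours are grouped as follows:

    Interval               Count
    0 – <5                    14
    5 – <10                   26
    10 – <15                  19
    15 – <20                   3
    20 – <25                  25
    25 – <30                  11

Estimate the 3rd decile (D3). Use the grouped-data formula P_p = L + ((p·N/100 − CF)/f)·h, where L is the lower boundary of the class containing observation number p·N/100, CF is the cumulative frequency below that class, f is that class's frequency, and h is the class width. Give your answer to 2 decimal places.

N = 98; target position k = 30/100 · 98 = 29.4.
Cumulative frequencies: 14, 40, 59, 62, 87, 98.
Observation 29.4 falls in the class 5 – <10.
L = 5, CF = 14, f = 26, h = 5.
P30 = 5 + ((29.4 − 14)/26)·5 = 5 + 2.96154 = 7.96154.

7.96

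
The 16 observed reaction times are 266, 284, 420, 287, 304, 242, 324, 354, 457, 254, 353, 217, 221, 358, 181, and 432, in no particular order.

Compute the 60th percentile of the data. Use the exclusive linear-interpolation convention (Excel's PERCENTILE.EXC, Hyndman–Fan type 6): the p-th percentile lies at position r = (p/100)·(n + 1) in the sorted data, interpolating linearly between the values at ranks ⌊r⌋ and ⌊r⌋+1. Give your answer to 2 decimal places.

329.80

Sorted: 181, 217, 221, 242, 254, 266, 284, 287, 304, 324, 353, 354, 358, 420, 432, 457.
n = 16.
r = (60/100)·(16 + 1) = 10.2.
Rank 10 is 324 and rank 11 is 353.
Interpolate: 324 + 0.2·(353 − 324) = 324 + 0.2·29 = 329.8.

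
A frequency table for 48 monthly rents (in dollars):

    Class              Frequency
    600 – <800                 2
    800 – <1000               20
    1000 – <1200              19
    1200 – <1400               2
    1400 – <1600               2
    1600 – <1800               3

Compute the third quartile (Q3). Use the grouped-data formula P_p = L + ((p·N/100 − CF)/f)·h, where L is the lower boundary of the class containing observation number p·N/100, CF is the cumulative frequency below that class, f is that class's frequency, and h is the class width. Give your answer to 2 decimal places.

N = 48; target position k = 75/100 · 48 = 36.
Cumulative frequencies: 2, 22, 41, 43, 45, 48.
Observation 36 falls in the class 1000 – <1200.
L = 1000, CF = 22, f = 19, h = 200.
P75 = 1000 + ((36 − 22)/19)·200 = 1000 + 147.368 = 1147.37.

1147.37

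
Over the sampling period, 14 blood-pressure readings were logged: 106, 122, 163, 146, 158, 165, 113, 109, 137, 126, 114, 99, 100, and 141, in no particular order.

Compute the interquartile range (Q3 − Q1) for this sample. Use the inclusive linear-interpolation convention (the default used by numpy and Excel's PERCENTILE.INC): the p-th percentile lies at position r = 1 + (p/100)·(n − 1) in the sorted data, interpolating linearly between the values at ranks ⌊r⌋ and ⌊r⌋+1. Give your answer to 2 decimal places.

Sorted: 99, 100, 106, 109, 113, 114, 122, 126, 137, 141, 146, 158, 163, 165.
n = 14.
P25: r = 4.25; ranks 4–5 are 109, 113; interpolating gives 110.
P75: r = 10.75; ranks 10–11 are 141, 146; interpolating gives 144.75.
Difference: 144.75 − 110 = 34.75.

34.75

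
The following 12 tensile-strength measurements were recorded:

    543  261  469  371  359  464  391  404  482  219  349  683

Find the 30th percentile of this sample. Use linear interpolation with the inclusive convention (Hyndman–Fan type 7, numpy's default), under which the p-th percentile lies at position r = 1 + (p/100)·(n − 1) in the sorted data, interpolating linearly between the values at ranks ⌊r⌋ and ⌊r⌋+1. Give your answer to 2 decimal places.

362.60

Sorted: 219, 261, 349, 359, 371, 391, 404, 464, 469, 482, 543, 683.
n = 12.
r = 1 + (30/100)·(12 − 1) = 1 + 3.3 = 4.3.
Rank 4 is 359 and rank 5 is 371.
Interpolate: 359 + 0.3·(371 − 359) = 359 + 0.3·12 = 362.6.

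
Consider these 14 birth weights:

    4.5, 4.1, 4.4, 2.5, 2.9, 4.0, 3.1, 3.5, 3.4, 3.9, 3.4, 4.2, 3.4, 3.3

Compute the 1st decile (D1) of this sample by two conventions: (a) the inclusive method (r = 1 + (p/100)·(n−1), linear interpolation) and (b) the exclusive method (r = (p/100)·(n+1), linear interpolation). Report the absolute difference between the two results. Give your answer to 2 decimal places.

Sorted: 2.5, 2.9, 3.1, 3.3, 3.4, 3.4, 3.4, 3.5, 3.9, 4.0, 4.1, 4.2, 4.4, 4.5.
n = 14.
(a) r = 2.3; between ranks 2 (2.9) and 3 (3.1): 2.96.
(b) r = 1.5; between ranks 1 (2.5) and 2 (2.9): 2.7.
|2.96 − 2.7| = 0.26.

0.26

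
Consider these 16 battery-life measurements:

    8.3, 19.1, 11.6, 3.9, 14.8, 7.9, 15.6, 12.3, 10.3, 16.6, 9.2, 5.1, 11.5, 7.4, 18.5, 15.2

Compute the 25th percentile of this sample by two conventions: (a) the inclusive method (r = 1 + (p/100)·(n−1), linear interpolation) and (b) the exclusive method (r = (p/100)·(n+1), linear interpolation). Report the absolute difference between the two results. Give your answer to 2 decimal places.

0.20

Sorted: 3.9, 5.1, 7.4, 7.9, 8.3, 9.2, 10.3, 11.5, 11.6, 12.3, 14.8, 15.2, 15.6, 16.6, 18.5, 19.1.
n = 16.
(a) r = 4.75; between ranks 4 (7.9) and 5 (8.3): 8.2.
(b) r = 4.25; between ranks 4 (7.9) and 5 (8.3): 8.
|8.2 − 8| = 0.2.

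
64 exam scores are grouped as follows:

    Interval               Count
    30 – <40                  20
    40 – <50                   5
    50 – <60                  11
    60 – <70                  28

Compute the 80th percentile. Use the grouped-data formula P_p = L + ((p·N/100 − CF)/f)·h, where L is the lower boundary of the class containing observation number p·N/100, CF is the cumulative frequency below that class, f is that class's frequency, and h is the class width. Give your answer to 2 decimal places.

N = 64; target position k = 80/100 · 64 = 51.2.
Cumulative frequencies: 20, 25, 36, 64.
Observation 51.2 falls in the class 60 – <70.
L = 60, CF = 36, f = 28, h = 10.
P80 = 60 + ((51.2 − 36)/28)·10 = 60 + 5.42857 = 65.4286.

65.43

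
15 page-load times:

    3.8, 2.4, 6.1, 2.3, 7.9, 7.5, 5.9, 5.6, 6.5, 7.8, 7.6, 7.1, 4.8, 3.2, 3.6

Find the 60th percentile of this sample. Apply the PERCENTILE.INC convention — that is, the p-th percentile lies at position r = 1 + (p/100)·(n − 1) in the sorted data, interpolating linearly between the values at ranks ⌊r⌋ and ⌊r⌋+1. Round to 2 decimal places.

Sorted: 2.3, 2.4, 3.2, 3.6, 3.8, 4.8, 5.6, 5.9, 6.1, 6.5, 7.1, 7.5, 7.6, 7.8, 7.9.
n = 15.
r = 1 + (60/100)·(15 − 1) = 1 + 8.4 = 9.4.
Rank 9 is 6.1 and rank 10 is 6.5.
Interpolate: 6.1 + 0.4·(6.5 − 6.1) = 6.1 + 0.4·0.4 = 6.26.

6.26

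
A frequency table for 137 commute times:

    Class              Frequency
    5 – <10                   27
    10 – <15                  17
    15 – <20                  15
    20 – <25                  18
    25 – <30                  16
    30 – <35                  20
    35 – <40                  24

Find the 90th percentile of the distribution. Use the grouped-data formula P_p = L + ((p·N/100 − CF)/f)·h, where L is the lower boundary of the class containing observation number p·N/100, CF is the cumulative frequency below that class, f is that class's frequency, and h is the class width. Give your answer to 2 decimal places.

37.15

N = 137; target position k = 90/100 · 137 = 123.3.
Cumulative frequencies: 27, 44, 59, 77, 93, 113, 137.
Observation 123.3 falls in the class 35 – <40.
L = 35, CF = 113, f = 24, h = 5.
P90 = 35 + ((123.3 − 113)/24)·5 = 35 + 2.14583 = 37.1458.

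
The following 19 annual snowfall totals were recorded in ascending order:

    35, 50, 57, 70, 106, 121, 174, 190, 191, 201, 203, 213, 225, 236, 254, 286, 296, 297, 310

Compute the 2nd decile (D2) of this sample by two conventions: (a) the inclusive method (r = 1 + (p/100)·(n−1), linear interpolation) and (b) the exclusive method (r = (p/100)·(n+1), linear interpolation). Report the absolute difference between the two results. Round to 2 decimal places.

21.60

n = 19.
(a) r = 4.6; between ranks 4 (70) and 5 (106): 91.6.
(b) r = 4 → value at rank 4 = 70.
|91.6 − 70| = 21.6.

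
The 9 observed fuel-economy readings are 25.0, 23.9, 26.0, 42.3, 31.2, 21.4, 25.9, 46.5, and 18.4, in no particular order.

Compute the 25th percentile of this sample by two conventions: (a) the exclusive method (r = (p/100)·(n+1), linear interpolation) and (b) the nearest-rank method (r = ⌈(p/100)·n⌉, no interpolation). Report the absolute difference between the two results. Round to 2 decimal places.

1.25

Sorted: 18.4, 21.4, 23.9, 25.0, 25.9, 26.0, 31.2, 42.3, 46.5.
n = 9.
(a) r = 2.5; between ranks 2 (21.4) and 3 (23.9): 22.65.
(b) the nearest-rank method: rank 3 → 23.9.
|22.65 − 23.9| = 1.25.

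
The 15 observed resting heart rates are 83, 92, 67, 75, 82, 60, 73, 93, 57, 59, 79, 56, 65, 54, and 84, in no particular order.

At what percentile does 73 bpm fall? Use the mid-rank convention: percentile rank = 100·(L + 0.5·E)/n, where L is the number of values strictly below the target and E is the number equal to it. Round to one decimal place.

50.0

Sorted: 54, 56, 57, 59, 60, 65, 67, 73, 75, 79, 82, 83, 84, 92, 93.
Count below 73: L = 7; count equal: E = 1; n = 15.
Percentile rank = 100·(7 + 0.5·1)/15 = 100·7.5/15 = 50.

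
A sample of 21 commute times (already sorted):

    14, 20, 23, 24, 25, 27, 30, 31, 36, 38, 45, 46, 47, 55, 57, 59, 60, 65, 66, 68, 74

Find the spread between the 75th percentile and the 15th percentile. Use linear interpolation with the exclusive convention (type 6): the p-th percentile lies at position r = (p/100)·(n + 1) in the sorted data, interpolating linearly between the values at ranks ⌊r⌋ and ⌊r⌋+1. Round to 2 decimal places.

36.20

n = 21.
P15: r = 3.3; ranks 3–4 are 23, 24; interpolating gives 23.3.
P75: r = 16.5; ranks 16–17 are 59, 60; interpolating gives 59.5.
Difference: 59.5 − 23.3 = 36.2.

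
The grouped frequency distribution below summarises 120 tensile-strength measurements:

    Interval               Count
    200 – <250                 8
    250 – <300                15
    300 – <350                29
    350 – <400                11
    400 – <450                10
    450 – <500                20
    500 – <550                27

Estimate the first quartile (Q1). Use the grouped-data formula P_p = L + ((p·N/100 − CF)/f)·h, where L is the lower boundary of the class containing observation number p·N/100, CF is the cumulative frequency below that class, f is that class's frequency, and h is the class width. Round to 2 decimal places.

312.07

N = 120; target position k = 25/100 · 120 = 30.
Cumulative frequencies: 8, 23, 52, 63, 73, 93, 120.
Observation 30 falls in the class 300 – <350.
L = 300, CF = 23, f = 29, h = 50.
P25 = 300 + ((30 − 23)/29)·50 = 300 + 12.069 = 312.069.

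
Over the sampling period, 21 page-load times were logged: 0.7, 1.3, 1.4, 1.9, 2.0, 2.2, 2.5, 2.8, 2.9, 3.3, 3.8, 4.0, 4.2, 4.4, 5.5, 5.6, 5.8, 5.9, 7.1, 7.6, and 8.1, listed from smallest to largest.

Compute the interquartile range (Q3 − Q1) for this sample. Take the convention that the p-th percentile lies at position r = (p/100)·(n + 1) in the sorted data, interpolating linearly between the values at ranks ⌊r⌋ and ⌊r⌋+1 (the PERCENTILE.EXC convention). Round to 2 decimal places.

n = 21.
P25: r = 5.5; ranks 5–6 are 2.0, 2.2; interpolating gives 2.1.
P75: r = 16.5; ranks 16–17 are 5.6, 5.8; interpolating gives 5.7.
Difference: 5.7 − 2.1 = 3.6.

3.60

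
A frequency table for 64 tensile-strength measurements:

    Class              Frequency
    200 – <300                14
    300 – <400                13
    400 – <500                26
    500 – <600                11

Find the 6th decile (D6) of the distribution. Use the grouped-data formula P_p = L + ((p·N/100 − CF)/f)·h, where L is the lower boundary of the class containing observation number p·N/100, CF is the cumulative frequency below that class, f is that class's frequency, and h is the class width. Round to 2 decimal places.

N = 64; target position k = 60/100 · 64 = 38.4.
Cumulative frequencies: 14, 27, 53, 64.
Observation 38.4 falls in the class 400 – <500.
L = 400, CF = 27, f = 26, h = 100.
P60 = 400 + ((38.4 − 27)/26)·100 = 400 + 43.8462 = 443.846.

443.85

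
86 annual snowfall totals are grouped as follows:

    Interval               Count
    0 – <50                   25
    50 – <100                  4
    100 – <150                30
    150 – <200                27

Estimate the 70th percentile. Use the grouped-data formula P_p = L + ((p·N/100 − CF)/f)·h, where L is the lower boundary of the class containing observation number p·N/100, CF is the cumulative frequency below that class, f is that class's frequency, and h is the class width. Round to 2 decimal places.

152.22

N = 86; target position k = 70/100 · 86 = 60.2.
Cumulative frequencies: 25, 29, 59, 86.
Observation 60.2 falls in the class 150 – <200.
L = 150, CF = 59, f = 27, h = 50.
P70 = 150 + ((60.2 − 59)/27)·50 = 150 + 2.22222 = 152.222.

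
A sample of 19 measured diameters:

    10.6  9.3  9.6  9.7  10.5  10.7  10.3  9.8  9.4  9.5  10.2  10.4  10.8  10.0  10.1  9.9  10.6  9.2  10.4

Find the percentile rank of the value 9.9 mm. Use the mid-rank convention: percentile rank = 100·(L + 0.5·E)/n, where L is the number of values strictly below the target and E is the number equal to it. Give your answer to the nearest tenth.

Sorted: 9.2, 9.3, 9.4, 9.5, 9.6, 9.7, 9.8, 9.9, 10.0, 10.1, 10.2, 10.3, 10.4, 10.4, 10.5, 10.6, 10.6, 10.7, 10.8.
Count below 9.9: L = 7; count equal: E = 1; n = 19.
Percentile rank = 100·(7 + 0.5·1)/19 = 100·7.5/19 = 39.47.

39.5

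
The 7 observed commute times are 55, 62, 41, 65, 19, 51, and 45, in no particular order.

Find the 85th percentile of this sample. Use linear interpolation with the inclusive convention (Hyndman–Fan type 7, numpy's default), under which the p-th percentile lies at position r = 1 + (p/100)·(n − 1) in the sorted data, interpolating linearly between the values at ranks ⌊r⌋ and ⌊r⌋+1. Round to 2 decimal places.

62.30

Sorted: 19, 41, 45, 51, 55, 62, 65.
n = 7.
r = 1 + (85/100)·(7 − 1) = 1 + 5.1 = 6.1.
Rank 6 is 62 and rank 7 is 65.
Interpolate: 62 + 0.1·(65 − 62) = 62 + 0.1·3 = 62.3.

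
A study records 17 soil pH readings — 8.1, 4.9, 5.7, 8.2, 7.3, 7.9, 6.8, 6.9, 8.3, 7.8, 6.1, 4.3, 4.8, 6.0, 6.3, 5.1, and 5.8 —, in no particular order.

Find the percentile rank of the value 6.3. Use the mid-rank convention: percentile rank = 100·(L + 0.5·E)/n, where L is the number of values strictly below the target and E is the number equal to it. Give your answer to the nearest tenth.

50.0

Sorted: 4.3, 4.8, 4.9, 5.1, 5.7, 5.8, 6.0, 6.1, 6.3, 6.8, 6.9, 7.3, 7.8, 7.9, 8.1, 8.2, 8.3.
Count below 6.3: L = 8; count equal: E = 1; n = 17.
Percentile rank = 100·(8 + 0.5·1)/17 = 100·8.5/17 = 50.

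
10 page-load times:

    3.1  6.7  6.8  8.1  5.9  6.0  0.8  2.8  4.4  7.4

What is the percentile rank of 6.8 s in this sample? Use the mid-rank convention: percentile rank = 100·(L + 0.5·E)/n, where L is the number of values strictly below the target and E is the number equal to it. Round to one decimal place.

Sorted: 0.8, 2.8, 3.1, 4.4, 5.9, 6.0, 6.7, 6.8, 7.4, 8.1.
Count below 6.8: L = 7; count equal: E = 1; n = 10.
Percentile rank = 100·(7 + 0.5·1)/10 = 100·7.5/10 = 75.

75.0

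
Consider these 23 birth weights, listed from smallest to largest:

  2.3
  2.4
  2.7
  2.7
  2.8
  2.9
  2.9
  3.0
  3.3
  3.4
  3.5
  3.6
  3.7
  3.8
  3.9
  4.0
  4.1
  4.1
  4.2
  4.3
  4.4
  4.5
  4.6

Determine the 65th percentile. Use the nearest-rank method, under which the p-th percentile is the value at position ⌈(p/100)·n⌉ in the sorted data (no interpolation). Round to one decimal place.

n = 23.
Position = ⌈65/100 · 23⌉ = ⌈14.95⌉ = 15.
The value at rank 15 is 3.9.

3.9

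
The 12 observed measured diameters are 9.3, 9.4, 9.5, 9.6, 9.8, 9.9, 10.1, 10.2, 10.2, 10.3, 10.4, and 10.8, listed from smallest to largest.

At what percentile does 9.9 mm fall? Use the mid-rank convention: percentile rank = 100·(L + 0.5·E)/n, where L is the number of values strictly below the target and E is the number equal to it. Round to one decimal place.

45.8

Count below 9.9: L = 5; count equal: E = 1; n = 12.
Percentile rank = 100·(5 + 0.5·1)/12 = 100·5.5/12 = 45.83.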